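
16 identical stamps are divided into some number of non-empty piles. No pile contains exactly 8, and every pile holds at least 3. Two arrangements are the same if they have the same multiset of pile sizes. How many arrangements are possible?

The partitions of 16 that satisfy the conditions:
16
13+3
12+4
11+5
10+6
10+3+3
9+7
9+4+3
7+6+3
7+5+4
7+3+3+3
6+6+4
6+5+5
6+4+3+3
5+5+3+3
5+4+4+3
4+4+4+4
4+3+3+3+3
That's 18 in total.

18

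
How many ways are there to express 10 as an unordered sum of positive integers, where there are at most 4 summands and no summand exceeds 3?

2

The partitions of 10 that satisfy the conditions:
3 + 3 + 3 + 1
3 + 3 + 2 + 2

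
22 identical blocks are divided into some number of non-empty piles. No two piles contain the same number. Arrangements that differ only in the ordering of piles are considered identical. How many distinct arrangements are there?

89

A full systematic count gives 89.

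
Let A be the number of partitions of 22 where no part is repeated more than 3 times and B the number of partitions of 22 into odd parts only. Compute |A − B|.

395

Partitions of 22 where no part is repeated more than 3 times: 484.
Partitions of 22 into odd parts only: 89.
|484 − 89| = 395.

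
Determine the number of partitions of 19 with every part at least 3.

39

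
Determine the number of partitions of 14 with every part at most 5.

70

A partial list (first 12 by largest part):
5+5+4
5+5+3+1
5+5+2+2
5+5+2+1+1
5+5+1+1+1+1
5+4+4+1
5+4+3+2
5+4+3+1+1
5+4+2+2+1
5+4+2+1+1+1
5+4+1+1+1+1+1
5+3+3+3
…and 58 more, for 70 total.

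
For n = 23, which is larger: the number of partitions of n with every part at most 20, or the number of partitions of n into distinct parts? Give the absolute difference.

1147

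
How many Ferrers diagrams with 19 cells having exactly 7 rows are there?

65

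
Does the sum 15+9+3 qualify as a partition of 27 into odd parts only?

The parts sum to 27, and the condition 'every summand is odd' holds.

Yes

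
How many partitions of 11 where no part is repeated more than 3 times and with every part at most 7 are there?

31

There are too many to list fully; the first 12 (by largest part) are:
7+4
7+3+1
7+2+2
7+2+1+1
6+5
6+4+1
6+3+2
6+3+1+1
6+2+2+1
6+2+1+1+1
5+5+1
5+4+2
…and 19 more, for 31 total.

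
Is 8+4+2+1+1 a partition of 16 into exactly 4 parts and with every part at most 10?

No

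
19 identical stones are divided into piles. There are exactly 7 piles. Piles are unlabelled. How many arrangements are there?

65

There are too many to list fully; the first 12 (by largest part) are:
13+1+1+1+1+1+1
12+2+1+1+1+1+1
11+3+1+1+1+1+1
11+2+2+1+1+1+1
10+4+1+1+1+1+1
10+3+2+1+1+1+1
10+2+2+2+1+1+1
9+5+1+1+1+1+1
9+4+2+1+1+1+1
9+3+3+1+1+1+1
9+3+2+2+1+1+1
9+2+2+2+2+1+1
…and 53 more, for 65 total.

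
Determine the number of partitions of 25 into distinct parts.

142

Systematic enumeration (by largest part, then next-largest, …) yields 142.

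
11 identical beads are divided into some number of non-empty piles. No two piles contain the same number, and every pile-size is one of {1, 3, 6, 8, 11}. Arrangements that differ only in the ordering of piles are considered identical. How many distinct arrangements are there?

The partitions of 11 that satisfy the conditions:
11
3+8

2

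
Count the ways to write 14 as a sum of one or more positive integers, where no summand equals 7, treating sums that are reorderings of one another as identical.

120

Systematic enumeration (by largest part, then next-largest, …) yields 120.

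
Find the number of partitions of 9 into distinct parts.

8

The partitions of 9 that satisfy the conditions:
9
8, 1
7, 2
6, 3
6, 2, 1
5, 4
5, 3, 1
4, 3, 2
Counting gives 8.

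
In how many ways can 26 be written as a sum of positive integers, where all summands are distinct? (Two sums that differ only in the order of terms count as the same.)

165

Counting exhaustively, 165 partitions satisfy the conditions.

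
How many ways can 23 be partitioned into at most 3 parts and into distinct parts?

There are too many to list fully; the first 12 (by largest part) are:
23
22,1
21,2
20,3
20,2,1
19,4
19,3,1
18,5
18,4,1
18,3,2
17,6
17,5,1
…and 33 more, for 45 total.

45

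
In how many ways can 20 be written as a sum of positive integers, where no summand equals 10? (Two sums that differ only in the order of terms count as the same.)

585

Direct enumeration gives 585 partitions.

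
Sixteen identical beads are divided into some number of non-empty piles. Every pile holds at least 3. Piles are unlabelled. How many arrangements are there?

21

Enumerating:
16
13 + 3
12 + 4
11 + 5
10 + 6
10 + 3 + 3
9 + 7
9 + 4 + 3
8 + 8
8 + 5 + 3
8 + 4 + 4
7 + 6 + 3
7 + 5 + 4
7 + 3 + 3 + 3
6 + 6 + 4
6 + 5 + 5
6 + 4 + 3 + 3
5 + 5 + 3 + 3
5 + 4 + 4 + 3
4 + 4 + 4 + 4
4 + 3 + 3 + 3 + 3
That's 21 in total.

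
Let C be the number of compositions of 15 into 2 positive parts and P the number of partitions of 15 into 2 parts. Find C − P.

Ordered (compositions into 2 parts): C(14,1) = 14.
Partitions of 15 into exactly 2 parts: 7.
Difference: 14 − 7 = 7.

7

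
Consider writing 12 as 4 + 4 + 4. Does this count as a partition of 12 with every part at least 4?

Yes

The parts sum to 12, and the condition 'every summand is at least 4' holds.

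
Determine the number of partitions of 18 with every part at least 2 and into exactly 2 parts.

Enumerating:
2, 16
3, 15
4, 14
5, 13
6, 12
7, 11
8, 10
9, 9
Counting gives 8.

8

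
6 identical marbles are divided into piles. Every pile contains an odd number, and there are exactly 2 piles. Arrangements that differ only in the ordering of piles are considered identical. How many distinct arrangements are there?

2

The partitions of 6 that satisfy the conditions:
5+1
3+3
Counting gives 2.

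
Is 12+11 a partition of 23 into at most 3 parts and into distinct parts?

Yes

The parts sum to 23, and the condition 'there are at most 3 summands' holds; the condition 'all summands are distinct' holds.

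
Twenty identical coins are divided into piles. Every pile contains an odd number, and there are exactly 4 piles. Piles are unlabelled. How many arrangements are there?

15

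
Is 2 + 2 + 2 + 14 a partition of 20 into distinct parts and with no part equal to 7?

No

The parts sum to 20, and the condition 'all summands are distinct' is violated.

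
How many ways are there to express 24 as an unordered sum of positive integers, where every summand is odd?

A full systematic count gives 122.

122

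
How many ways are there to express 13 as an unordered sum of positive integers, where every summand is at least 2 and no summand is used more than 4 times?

23

They are:
13
11,2
10,3
9,4
9,2,2
8,5
8,3,2
7,6
7,4,2
7,3,3
7,2,2,2
6,5,2
6,4,3
6,3,2,2
5,5,3
5,4,4
5,4,2,2
5,3,3,2
5,2,2,2,2
4,4,3,2
4,3,3,3
4,3,2,2,2
3,3,3,2,2
Counting gives 23.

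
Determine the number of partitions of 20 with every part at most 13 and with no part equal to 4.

370

There are 370 such partitions.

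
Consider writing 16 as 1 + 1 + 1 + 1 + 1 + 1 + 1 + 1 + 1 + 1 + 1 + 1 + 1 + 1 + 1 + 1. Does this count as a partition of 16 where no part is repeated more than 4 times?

The parts sum to 16, and the condition 'no summand is used more than 4 times' is violated.

No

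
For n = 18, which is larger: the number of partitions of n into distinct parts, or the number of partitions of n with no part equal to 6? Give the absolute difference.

Partitions of 18 into distinct parts: 46.
Partitions of 18 with no part equal to 6: 308.
|46 − 308| = 262.

262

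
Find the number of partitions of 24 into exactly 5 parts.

A full systematic count gives 164.

164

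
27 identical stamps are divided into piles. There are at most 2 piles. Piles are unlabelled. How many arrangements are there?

14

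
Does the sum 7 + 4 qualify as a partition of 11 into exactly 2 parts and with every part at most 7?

The parts sum to 11, and the condition 'there are exactly 2 summands' holds; the condition 'no summand exceeds 7' holds.

Yes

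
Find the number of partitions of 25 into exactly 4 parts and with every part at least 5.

6

The partitions of 25 that satisfy the conditions:
5, 5, 5, 10
5, 5, 6, 9
5, 5, 7, 8
5, 6, 6, 8
5, 6, 7, 7
6, 6, 6, 7
That's 6 in total.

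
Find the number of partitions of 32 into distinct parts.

There are 390 such partitions.

390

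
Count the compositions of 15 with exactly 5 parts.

1001

A composition of 15 into 5 positive parts is chosen by placing 4 dividers among the 14 gaps between 15 units: C(14,4) = 1001.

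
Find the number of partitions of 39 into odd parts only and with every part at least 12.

2

They are:
39
13,13,13
Counting gives 2.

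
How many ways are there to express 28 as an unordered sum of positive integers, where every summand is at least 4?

Direct enumeration gives 100 partitions.

100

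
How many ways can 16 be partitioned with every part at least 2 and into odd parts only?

Enumerating:
3, 13
5, 11
7, 9
3, 3, 3, 7
3, 3, 5, 5

5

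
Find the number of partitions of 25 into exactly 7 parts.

There are 248 such partitions.

248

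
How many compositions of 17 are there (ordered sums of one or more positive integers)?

65536

Each of the 16 gaps between 17 units is either a break or not: 2^16 = 65536.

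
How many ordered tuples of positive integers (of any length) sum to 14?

There are 13 gaps and each independently is a cut or not, giving 2^13 = 8192.

8192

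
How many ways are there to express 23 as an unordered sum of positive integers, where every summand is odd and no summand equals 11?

89

Enumerating by decreasing first part gives 89 partitions in all.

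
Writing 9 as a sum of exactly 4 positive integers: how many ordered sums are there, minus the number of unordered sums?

Compositions: C(8,3) = 56.
Unordered (partitions into 4 parts): 6.
Difference: 56 − 6 = 50.

50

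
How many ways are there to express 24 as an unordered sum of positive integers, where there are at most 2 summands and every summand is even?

7

The partitions of 24 that satisfy the conditions:
24
22+2
20+4
18+6
16+8
14+10
12+12
That's 7 in total.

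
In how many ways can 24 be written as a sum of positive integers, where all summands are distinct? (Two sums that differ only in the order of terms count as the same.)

122

Systematic enumeration (by largest part, then next-largest, …) yields 122.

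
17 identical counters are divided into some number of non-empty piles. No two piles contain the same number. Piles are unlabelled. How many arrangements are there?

38

There are too many to list fully; the first 12 (by largest part) are:
17
1,16
2,15
3,14
1,2,14
4,13
1,3,13
5,12
1,4,12
2,3,12
6,11
1,5,11
…and 26 more, for 38 total.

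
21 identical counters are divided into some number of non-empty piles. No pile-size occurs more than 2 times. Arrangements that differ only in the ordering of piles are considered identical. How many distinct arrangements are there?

There are 243 such partitions.

243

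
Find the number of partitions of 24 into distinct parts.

122

Direct enumeration gives 122 partitions.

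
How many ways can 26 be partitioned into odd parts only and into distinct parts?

Listing the qualifying partitions of 26:
25+1
23+3
21+5
19+7
17+9
17+5+3+1
15+11
15+7+3+1
13+9+3+1
13+7+5+1
11+9+5+1
11+7+5+3
That's 12 in total.

12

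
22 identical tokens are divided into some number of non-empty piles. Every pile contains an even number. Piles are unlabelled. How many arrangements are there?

A partial list (first 12 by largest part):
22
20 + 2
18 + 4
18 + 2 + 2
16 + 6
16 + 4 + 2
16 + 2 + 2 + 2
14 + 8
14 + 6 + 2
14 + 4 + 4
14 + 4 + 2 + 2
14 + 2 + 2 + 2 + 2
…and 44 more, for 56 total.

56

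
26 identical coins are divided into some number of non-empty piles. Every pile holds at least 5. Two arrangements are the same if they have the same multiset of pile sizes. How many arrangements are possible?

36

A partial list (first 12 by largest part):
26
21+5
20+6
19+7
18+8
17+9
16+10
16+5+5
15+11
15+6+5
14+12
14+7+5
…and 24 more, for 36 total.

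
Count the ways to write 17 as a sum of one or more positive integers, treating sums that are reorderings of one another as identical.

297

There are 297 such partitions.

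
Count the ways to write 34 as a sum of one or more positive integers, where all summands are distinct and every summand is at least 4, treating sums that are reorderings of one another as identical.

93

Enumerating by decreasing first part gives 93 partitions in all.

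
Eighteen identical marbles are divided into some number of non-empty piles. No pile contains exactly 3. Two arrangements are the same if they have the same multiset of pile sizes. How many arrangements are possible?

Systematic enumeration (by largest part, then next-largest, …) yields 209.

209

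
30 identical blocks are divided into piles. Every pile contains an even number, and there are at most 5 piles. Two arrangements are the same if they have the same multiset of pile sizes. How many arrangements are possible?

84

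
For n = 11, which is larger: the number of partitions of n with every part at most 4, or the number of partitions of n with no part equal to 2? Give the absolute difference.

1

Partitions of 11 with every part at most 4: 27.
Partitions of 11 with no part equal to 2: 26.
|27 − 26| = 1.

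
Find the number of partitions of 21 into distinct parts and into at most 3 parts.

A partial list (first 12 by largest part):
21
20, 1
19, 2
18, 3
18, 2, 1
17, 4
17, 3, 1
16, 5
16, 4, 1
16, 3, 2
15, 6
15, 5, 1
…and 26 more, for 38 total.

38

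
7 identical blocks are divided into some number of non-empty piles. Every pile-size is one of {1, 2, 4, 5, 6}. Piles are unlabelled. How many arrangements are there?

9

Listing the qualifying partitions of 7:
6+1
5+2
5+1+1
4+2+1
4+1+1+1
2+2+2+1
2+2+1+1+1
2+1+1+1+1+1
1+1+1+1+1+1+1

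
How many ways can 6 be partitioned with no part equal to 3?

8

Enumerating:
6
5+1
4+2
4+1+1
2+2+2
2+2+1+1
2+1+1+1+1
1+1+1+1+1+1
That's 8 in total.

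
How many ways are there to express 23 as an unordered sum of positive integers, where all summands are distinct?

104

Counting exhaustively, 104 partitions satisfy the conditions.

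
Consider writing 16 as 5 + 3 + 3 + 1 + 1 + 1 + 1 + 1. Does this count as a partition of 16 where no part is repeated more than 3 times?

The parts sum to 16, and the condition 'no summand is used more than 3 times' is violated.

No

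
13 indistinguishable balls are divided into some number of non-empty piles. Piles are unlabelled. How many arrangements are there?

A full systematic count gives 101.

101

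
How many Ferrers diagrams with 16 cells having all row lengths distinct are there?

32

A partial list (first 12 by largest part):
16
1 + 15
2 + 14
3 + 13
1 + 2 + 13
4 + 12
1 + 3 + 12
5 + 11
1 + 4 + 11
2 + 3 + 11
6 + 10
1 + 5 + 10
…and 20 more, for 32 total.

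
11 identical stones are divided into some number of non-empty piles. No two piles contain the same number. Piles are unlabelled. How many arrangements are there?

12

The partitions of 11 that satisfy the conditions:
11
10,1
9,2
8,3
8,2,1
7,4
7,3,1
6,5
6,4,1
6,3,2
5,4,2
5,3,2,1
That's 12 in total.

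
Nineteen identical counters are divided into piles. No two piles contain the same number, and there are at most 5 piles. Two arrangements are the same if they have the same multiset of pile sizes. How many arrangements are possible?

A partial list (first 12 by largest part):
19
18+1
17+2
16+3
16+2+1
15+4
15+3+1
14+5
14+4+1
14+3+2
13+6
13+5+1
…and 42 more, for 54 total.

54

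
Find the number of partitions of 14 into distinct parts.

They are:
14
13, 1
12, 2
11, 3
11, 2, 1
10, 4
10, 3, 1
9, 5
9, 4, 1
9, 3, 2
8, 6
8, 5, 1
8, 4, 2
8, 3, 2, 1
7, 6, 1
7, 5, 2
7, 4, 3
7, 4, 2, 1
6, 5, 3
6, 5, 2, 1
6, 4, 3, 1
5, 4, 3, 2

22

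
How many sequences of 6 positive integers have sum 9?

56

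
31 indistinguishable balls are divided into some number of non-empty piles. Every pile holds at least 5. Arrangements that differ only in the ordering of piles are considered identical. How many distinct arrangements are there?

Counting exhaustively, 80 partitions satisfy the conditions.

80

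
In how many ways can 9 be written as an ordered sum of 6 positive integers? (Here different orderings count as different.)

56

Place 5 bars in the 8 internal gaps of a row of 9 dots: C(8,5) = 56.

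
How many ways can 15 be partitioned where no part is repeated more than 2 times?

70

A partial list (first 12 by largest part):
15
1,14
2,13
1,1,13
3,12
1,2,12
4,11
1,3,11
2,2,11
1,1,2,11
5,10
1,4,10
…and 58 more, for 70 total.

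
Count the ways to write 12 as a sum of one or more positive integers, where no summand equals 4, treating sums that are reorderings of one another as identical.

55

There are too many to list fully; the first 12 (by largest part) are:
12
11 + 1
10 + 2
10 + 1 + 1
9 + 3
9 + 2 + 1
9 + 1 + 1 + 1
8 + 3 + 1
8 + 2 + 2
8 + 2 + 1 + 1
8 + 1 + 1 + 1 + 1
7 + 5
…and 43 more, for 55 total.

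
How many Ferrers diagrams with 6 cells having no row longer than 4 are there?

Enumerating:
2 + 4
1 + 1 + 4
3 + 3
1 + 2 + 3
1 + 1 + 1 + 3
2 + 2 + 2
1 + 1 + 2 + 2
1 + 1 + 1 + 1 + 2
1 + 1 + 1 + 1 + 1 + 1

9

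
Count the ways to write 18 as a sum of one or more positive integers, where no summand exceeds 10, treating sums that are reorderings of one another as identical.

Direct enumeration gives 340 partitions.

340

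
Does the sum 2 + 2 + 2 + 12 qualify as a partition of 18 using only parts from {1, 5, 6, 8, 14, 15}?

No

The parts sum to 18, and the condition 'each summand belongs to {1, 5, 6, 8, 14, 15}' is violated.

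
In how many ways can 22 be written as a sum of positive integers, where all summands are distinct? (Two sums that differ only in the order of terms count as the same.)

Direct enumeration gives 89 partitions.

89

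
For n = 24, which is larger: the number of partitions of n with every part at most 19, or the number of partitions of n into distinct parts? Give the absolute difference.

Partitions of 24 with every part at most 19: 1563.
Partitions of 24 into distinct parts: 122.
|1563 − 122| = 1441.

1441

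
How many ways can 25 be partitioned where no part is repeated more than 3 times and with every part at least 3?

A full systematic count gives 115.

115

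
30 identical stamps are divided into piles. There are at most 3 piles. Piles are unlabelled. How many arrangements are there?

91

Direct enumeration gives 91 partitions.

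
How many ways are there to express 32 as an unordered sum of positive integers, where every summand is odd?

A full systematic count gives 390.

390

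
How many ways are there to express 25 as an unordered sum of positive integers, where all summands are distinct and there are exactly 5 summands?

30

A partial list (first 12 by largest part):
15,4,3,2,1
14,5,3,2,1
13,6,3,2,1
13,5,4,2,1
12,7,3,2,1
12,6,4,2,1
12,5,4,3,1
11,8,3,2,1
11,7,4,2,1
11,6,5,2,1
11,6,4,3,1
11,5,4,3,2
…and 18 more, for 30 total.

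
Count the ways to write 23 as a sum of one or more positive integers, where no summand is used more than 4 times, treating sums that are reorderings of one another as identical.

769

Direct enumeration gives 769 partitions.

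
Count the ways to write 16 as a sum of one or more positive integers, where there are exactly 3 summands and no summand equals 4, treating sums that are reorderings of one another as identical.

Listing the qualifying partitions of 16:
14, 1, 1
13, 2, 1
12, 3, 1
12, 2, 2
11, 3, 2
10, 5, 1
10, 3, 3
9, 6, 1
9, 5, 2
8, 7, 1
8, 6, 2
8, 5, 3
7, 7, 2
7, 6, 3
6, 5, 5

15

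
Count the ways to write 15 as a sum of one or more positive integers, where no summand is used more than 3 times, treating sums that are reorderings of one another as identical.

105

There are 105 such partitions.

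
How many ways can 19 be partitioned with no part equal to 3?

Direct enumeration gives 259 partitions.

259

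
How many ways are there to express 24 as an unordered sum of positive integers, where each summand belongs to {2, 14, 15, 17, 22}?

Enumerating:
2, 22
2, 2, 2, 2, 2, 14
2, 2, 2, 2, 2, 2, 2, 2, 2, 2, 2, 2
That's 3 in total.

3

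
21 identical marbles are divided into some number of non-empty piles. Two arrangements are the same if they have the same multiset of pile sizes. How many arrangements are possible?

792

A full systematic count gives 792.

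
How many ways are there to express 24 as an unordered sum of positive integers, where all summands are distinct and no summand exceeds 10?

38

There are too many to list fully; the first 12 (by largest part) are:
5 + 9 + 10
1 + 4 + 9 + 10
2 + 3 + 9 + 10
6 + 8 + 10
1 + 5 + 8 + 10
2 + 4 + 8 + 10
1 + 2 + 3 + 8 + 10
1 + 6 + 7 + 10
2 + 5 + 7 + 10
3 + 4 + 7 + 10
1 + 2 + 4 + 7 + 10
3 + 5 + 6 + 10
…and 26 more, for 38 total.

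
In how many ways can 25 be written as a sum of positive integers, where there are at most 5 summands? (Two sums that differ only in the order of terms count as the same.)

Direct enumeration gives 377 partitions.

377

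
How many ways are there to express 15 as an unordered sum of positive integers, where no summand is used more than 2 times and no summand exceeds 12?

66

A partial list (first 12 by largest part):
12 + 3
12 + 2 + 1
11 + 4
11 + 3 + 1
11 + 2 + 2
11 + 2 + 1 + 1
10 + 5
10 + 4 + 1
10 + 3 + 2
10 + 3 + 1 + 1
10 + 2 + 2 + 1
9 + 6
…and 54 more, for 66 total.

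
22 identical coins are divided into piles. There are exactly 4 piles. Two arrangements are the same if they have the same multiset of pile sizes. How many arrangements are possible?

84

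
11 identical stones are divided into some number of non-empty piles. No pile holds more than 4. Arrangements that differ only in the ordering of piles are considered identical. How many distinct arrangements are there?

27

There are too many to list fully; the first 12 (by largest part) are:
4,4,3
4,4,2,1
4,4,1,1,1
4,3,3,1
4,3,2,2
4,3,2,1,1
4,3,1,1,1,1
4,2,2,2,1
4,2,2,1,1,1
4,2,1,1,1,1,1
4,1,1,1,1,1,1,1
3,3,3,2
…and 15 more, for 27 total.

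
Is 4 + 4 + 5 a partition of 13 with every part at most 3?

No

The parts sum to 13, and the condition 'no summand exceeds 3' is violated.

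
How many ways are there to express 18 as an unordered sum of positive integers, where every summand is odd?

46

A partial list (first 12 by largest part):
1 + 17
3 + 15
1 + 1 + 1 + 15
5 + 13
1 + 1 + 3 + 13
1 + 1 + 1 + 1 + 1 + 13
7 + 11
1 + 1 + 5 + 11
1 + 3 + 3 + 11
1 + 1 + 1 + 1 + 3 + 11
1 + 1 + 1 + 1 + 1 + 1 + 1 + 11
9 + 9
…and 34 more, for 46 total.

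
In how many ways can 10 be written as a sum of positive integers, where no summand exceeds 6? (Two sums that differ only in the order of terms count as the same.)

There are too many to list fully; the first 12 (by largest part) are:
6 + 4
6 + 3 + 1
6 + 2 + 2
6 + 2 + 1 + 1
6 + 1 + 1 + 1 + 1
5 + 5
5 + 4 + 1
5 + 3 + 2
5 + 3 + 1 + 1
5 + 2 + 2 + 1
5 + 2 + 1 + 1 + 1
5 + 1 + 1 + 1 + 1 + 1
…and 23 more, for 35 total.

35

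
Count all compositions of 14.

There are 13 gaps and each independently is a cut or not, giving 2^13 = 8192.

8192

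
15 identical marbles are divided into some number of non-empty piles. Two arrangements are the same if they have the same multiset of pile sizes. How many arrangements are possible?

176

There are 176 such partitions.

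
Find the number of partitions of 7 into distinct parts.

5

They are:
7
6+1
5+2
4+3
4+2+1
Counting gives 5.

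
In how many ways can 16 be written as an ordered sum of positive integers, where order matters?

32768

The number of compositions of n is 2^(n−1); here 2^15 = 32768.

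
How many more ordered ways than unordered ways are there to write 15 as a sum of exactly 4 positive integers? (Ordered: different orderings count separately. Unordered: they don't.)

337

Compositions: C(14,3) = 364.
Unordered (partitions into 4 parts): 27.
Difference: 364 − 27 = 337.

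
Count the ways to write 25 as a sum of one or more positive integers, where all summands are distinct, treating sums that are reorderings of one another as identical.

A full systematic count gives 142.

142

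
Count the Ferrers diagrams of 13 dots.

101

Enumerating by decreasing first part gives 101 partitions in all.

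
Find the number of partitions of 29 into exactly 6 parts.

454

A full systematic count gives 454.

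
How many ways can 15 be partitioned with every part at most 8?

146

Enumerating by decreasing first part gives 146 partitions in all.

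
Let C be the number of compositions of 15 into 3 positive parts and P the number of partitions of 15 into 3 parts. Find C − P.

Ordered (compositions into 3 parts): C(14,2) = 91.
Unordered (partitions into 3 parts): 19.
Difference: 91 − 19 = 72.

72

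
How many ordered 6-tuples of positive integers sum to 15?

2002

Equivalently, choose which 5 of the 14 gaps become plus signs: C(14,5) = 2002.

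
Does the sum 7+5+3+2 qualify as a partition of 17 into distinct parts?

The parts sum to 17, and the condition 'all summands are distinct' holds.

Yes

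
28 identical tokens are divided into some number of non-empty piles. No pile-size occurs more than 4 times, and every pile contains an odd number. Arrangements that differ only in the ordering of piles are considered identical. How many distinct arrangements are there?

Systematic enumeration (by largest part, then next-largest, …) yields 104.

104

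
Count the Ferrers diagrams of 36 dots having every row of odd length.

668

Direct enumeration gives 668 partitions.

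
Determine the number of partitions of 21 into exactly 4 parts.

72

A full systematic count gives 72.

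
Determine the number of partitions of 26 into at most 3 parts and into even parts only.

21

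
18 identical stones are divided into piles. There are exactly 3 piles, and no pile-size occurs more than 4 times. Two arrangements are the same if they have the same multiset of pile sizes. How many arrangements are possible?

A partial list (first 12 by largest part):
16 + 1 + 1
15 + 2 + 1
14 + 3 + 1
14 + 2 + 2
13 + 4 + 1
13 + 3 + 2
12 + 5 + 1
12 + 4 + 2
12 + 3 + 3
11 + 6 + 1
11 + 5 + 2
11 + 4 + 3
…and 15 more, for 27 total.

27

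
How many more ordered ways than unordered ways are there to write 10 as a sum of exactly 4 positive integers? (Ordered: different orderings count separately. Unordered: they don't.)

75

Compositions: C(9,3) = 84.
Unordered (partitions into 4 parts): 9.
Difference: 84 − 9 = 75.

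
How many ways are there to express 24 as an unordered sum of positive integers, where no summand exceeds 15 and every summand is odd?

Direct enumeration gives 111 partitions.

111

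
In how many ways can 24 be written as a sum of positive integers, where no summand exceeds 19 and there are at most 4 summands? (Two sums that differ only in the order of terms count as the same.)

158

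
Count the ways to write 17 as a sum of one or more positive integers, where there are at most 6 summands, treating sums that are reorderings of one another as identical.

Systematic enumeration (by largest part, then next-largest, …) yields 163.

163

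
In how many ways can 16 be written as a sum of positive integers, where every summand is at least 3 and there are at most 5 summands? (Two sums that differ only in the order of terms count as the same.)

Listing the qualifying partitions of 16:
16
3, 13
4, 12
5, 11
6, 10
3, 3, 10
7, 9
3, 4, 9
8, 8
3, 5, 8
4, 4, 8
3, 6, 7
4, 5, 7
3, 3, 3, 7
4, 6, 6
5, 5, 6
3, 3, 4, 6
3, 3, 5, 5
3, 4, 4, 5
4, 4, 4, 4
3, 3, 3, 3, 4

21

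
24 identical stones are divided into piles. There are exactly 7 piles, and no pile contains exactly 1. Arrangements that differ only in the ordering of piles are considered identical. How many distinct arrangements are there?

38

A partial list (first 12 by largest part):
12,2,2,2,2,2,2
11,3,2,2,2,2,2
10,4,2,2,2,2,2
10,3,3,2,2,2,2
9,5,2,2,2,2,2
9,4,3,2,2,2,2
9,3,3,3,2,2,2
8,6,2,2,2,2,2
8,5,3,2,2,2,2
8,4,4,2,2,2,2
8,4,3,3,2,2,2
8,3,3,3,3,2,2
…and 26 more, for 38 total.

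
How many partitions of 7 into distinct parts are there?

Enumerating:
7
1+6
2+5
3+4
1+2+4

5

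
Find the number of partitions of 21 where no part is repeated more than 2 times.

243

Systematic enumeration (by largest part, then next-largest, …) yields 243.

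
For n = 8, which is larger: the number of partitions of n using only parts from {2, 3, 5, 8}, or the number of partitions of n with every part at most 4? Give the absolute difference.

Partitions of 8 using only parts from {2, 3, 5, 8}: 4.
Partitions of 8 with every part at most 4: 15.
|4 − 15| = 11.

11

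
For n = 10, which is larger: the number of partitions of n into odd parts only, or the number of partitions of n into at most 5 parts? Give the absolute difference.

Partitions of 10 into odd parts only: 10.
Partitions of 10 into at most 5 parts: 30.
|10 − 30| = 20.

20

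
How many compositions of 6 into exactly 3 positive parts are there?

10

Equivalently, choose which 2 of the 5 gaps become plus signs: C(5,2) = 10.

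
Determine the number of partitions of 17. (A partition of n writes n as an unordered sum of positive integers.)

297

Enumerating by decreasing first part gives 297 partitions in all.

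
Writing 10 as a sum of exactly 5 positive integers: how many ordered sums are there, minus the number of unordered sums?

Ordered (compositions into 5 parts): C(9,4) = 126.
Partitions of 10 into exactly 5 parts: 7.
Difference: 126 − 7 = 119.

119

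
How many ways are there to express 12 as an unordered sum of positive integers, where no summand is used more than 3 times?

50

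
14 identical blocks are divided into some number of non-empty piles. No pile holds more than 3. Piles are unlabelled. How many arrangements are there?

24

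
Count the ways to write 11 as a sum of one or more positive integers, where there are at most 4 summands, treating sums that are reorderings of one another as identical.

27

A partial list (first 12 by largest part):
11
10 + 1
9 + 2
9 + 1 + 1
8 + 3
8 + 2 + 1
8 + 1 + 1 + 1
7 + 4
7 + 3 + 1
7 + 2 + 2
7 + 2 + 1 + 1
6 + 5
…and 15 more, for 27 total.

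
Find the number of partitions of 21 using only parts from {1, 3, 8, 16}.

17

They are:
16,3,1,1
16,1,1,1,1,1
8,8,3,1,1
8,8,1,1,1,1,1
8,3,3,3,3,1
8,3,3,3,1,1,1,1
8,3,3,1,1,1,1,1,1,1
8,3,1,1,1,1,1,1,1,1,1,1
8,1,1,1,1,1,1,1,1,1,1,1,1,1
3,3,3,3,3,3,3
3,3,3,3,3,3,1,1,1
3,3,3,3,3,1,1,1,1,1,1
3,3,3,3,1,1,1,1,1,1,1,1,1
3,3,3,1,1,1,1,1,1,1,1,1,1,1,1
3,3,1,1,1,1,1,1,1,1,1,1,1,1,1,1,1
3,1,1,1,1,1,1,1,1,1,1,1,1,1,1,1,1,1,1
1,1,1,1,1,1,1,1,1,1,1,1,1,1,1,1,1,1,1,1,1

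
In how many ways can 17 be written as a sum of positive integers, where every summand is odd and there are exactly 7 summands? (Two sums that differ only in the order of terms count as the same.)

7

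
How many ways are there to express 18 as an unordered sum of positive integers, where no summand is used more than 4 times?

262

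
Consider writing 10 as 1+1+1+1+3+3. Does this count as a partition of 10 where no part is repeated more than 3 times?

No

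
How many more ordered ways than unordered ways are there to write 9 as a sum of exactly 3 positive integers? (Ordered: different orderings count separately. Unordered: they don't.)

Ordered (compositions into 3 parts): C(8,2) = 28.
Unordered (partitions into 3 parts): 7.
Difference: 28 − 7 = 21.

21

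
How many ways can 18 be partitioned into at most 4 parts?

84

A full systematic count gives 84.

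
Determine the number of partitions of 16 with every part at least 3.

Enumerating:
16
13,3
12,4
11,5
10,6
10,3,3
9,7
9,4,3
8,8
8,5,3
8,4,4
7,6,3
7,5,4
7,3,3,3
6,6,4
6,5,5
6,4,3,3
5,5,3,3
5,4,4,3
4,4,4,4
4,3,3,3,3

21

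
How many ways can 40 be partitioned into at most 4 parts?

632

Direct enumeration gives 632 partitions.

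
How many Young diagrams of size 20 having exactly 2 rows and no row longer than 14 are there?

Enumerating:
14+6
13+7
12+8
11+9
10+10

5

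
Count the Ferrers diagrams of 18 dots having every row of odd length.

46

A partial list (first 12 by largest part):
1,17
3,15
1,1,1,15
5,13
1,1,3,13
1,1,1,1,1,13
7,11
1,1,5,11
1,3,3,11
1,1,1,1,3,11
1,1,1,1,1,1,1,11
9,9
…and 34 more, for 46 total.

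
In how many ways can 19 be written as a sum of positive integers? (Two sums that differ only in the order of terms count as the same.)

Systematic enumeration (by largest part, then next-largest, …) yields 490.

490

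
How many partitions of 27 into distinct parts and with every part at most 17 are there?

Direct enumeration gives 159 partitions.

159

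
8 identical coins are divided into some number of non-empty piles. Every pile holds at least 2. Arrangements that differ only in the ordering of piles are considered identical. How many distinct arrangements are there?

Enumerating:
8
6 + 2
5 + 3
4 + 4
4 + 2 + 2
3 + 3 + 2
2 + 2 + 2 + 2

7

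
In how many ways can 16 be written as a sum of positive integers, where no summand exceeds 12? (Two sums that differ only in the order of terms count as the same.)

224

Enumerating by decreasing first part gives 224 partitions in all.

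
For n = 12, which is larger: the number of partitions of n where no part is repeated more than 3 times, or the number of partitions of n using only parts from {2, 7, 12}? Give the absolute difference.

48

Partitions of 12 where no part is repeated more than 3 times: 50.
Partitions of 12 using only parts from {2, 7, 12}: 2.
|50 − 2| = 48.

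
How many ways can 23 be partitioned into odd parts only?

104

A full systematic count gives 104.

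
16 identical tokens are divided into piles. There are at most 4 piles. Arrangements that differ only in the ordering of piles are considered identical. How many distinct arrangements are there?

A partial list (first 12 by largest part):
16
15, 1
14, 2
14, 1, 1
13, 3
13, 2, 1
13, 1, 1, 1
12, 4
12, 3, 1
12, 2, 2
12, 2, 1, 1
11, 5
…and 52 more, for 64 total.

64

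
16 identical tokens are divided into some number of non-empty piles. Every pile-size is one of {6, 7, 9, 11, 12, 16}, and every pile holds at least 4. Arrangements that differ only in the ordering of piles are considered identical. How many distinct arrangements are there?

They are:
16
9+7

2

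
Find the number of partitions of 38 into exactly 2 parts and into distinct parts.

The partitions of 38 that satisfy the conditions:
1, 37
2, 36
3, 35
4, 34
5, 33
6, 32
7, 31
8, 30
9, 29
10, 28
11, 27
12, 26
13, 25
14, 24
15, 23
16, 22
17, 21
18, 20
That's 18 in total.

18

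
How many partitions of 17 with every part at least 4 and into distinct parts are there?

8

The partitions of 17 that satisfy the conditions:
17
13+4
12+5
11+6
10+7
9+8
8+5+4
7+6+4
That's 8 in total.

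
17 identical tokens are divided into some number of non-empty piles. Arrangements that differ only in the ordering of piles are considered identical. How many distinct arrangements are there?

A full systematic count gives 297.

297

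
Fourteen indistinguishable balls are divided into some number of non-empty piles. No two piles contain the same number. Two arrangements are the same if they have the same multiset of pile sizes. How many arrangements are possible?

Enumerating:
14
13+1
12+2
11+3
11+2+1
10+4
10+3+1
9+5
9+4+1
9+3+2
8+6
8+5+1
8+4+2
8+3+2+1
7+6+1
7+5+2
7+4+3
7+4+2+1
6+5+3
6+5+2+1
6+4+3+1
5+4+3+2

22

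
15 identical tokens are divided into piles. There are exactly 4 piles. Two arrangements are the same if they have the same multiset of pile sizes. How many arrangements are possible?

27

A partial list (first 12 by largest part):
12, 1, 1, 1
11, 2, 1, 1
10, 3, 1, 1
10, 2, 2, 1
9, 4, 1, 1
9, 3, 2, 1
9, 2, 2, 2
8, 5, 1, 1
8, 4, 2, 1
8, 3, 3, 1
8, 3, 2, 2
7, 6, 1, 1
…and 15 more, for 27 total.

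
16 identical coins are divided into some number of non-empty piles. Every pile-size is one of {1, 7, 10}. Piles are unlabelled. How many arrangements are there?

They are:
10+1+1+1+1+1+1
7+7+1+1
7+1+1+1+1+1+1+1+1+1
1+1+1+1+1+1+1+1+1+1+1+1+1+1+1+1
Counting gives 4.

4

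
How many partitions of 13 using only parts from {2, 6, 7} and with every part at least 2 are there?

The partitions of 13 that satisfy the conditions:
7, 6
7, 2, 2, 2

2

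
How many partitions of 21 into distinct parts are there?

Systematic enumeration (by largest part, then next-largest, …) yields 76.

76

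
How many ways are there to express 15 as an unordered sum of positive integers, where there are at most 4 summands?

There are too many to list fully; the first 12 (by largest part) are:
15
14,1
13,2
13,1,1
12,3
12,2,1
12,1,1,1
11,4
11,3,1
11,2,2
11,2,1,1
10,5
…and 42 more, for 54 total.

54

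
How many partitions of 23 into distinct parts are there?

104

Enumerating by decreasing first part gives 104 partitions in all.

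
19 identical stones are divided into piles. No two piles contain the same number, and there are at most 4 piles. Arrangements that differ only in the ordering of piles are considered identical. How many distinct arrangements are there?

There are too many to list fully; the first 12 (by largest part) are:
19
18 + 1
17 + 2
16 + 3
16 + 2 + 1
15 + 4
15 + 3 + 1
14 + 5
14 + 4 + 1
14 + 3 + 2
13 + 6
13 + 5 + 1
…and 37 more, for 49 total.

49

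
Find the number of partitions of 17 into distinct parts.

There are too many to list fully; the first 12 (by largest part) are:
17
16 + 1
15 + 2
14 + 3
14 + 2 + 1
13 + 4
13 + 3 + 1
12 + 5
12 + 4 + 1
12 + 3 + 2
11 + 6
11 + 5 + 1
…and 26 more, for 38 total.

38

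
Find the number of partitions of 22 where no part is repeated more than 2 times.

Enumerating by decreasing first part gives 297 partitions in all.

297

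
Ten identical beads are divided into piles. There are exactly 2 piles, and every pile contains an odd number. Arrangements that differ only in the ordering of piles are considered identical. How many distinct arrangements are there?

They are:
9 + 1
7 + 3
5 + 5
Counting gives 3.

3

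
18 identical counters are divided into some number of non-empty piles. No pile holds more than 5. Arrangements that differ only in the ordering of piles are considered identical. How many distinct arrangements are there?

There are 141 such partitions.

141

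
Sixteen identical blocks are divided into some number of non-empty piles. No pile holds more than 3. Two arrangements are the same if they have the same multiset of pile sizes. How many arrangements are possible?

30

There are too many to list fully; the first 12 (by largest part) are:
3 + 3 + 3 + 3 + 3 + 1
3 + 3 + 3 + 3 + 2 + 2
3 + 3 + 3 + 3 + 2 + 1 + 1
3 + 3 + 3 + 3 + 1 + 1 + 1 + 1
3 + 3 + 3 + 2 + 2 + 2 + 1
3 + 3 + 3 + 2 + 2 + 1 + 1 + 1
3 + 3 + 3 + 2 + 1 + 1 + 1 + 1 + 1
3 + 3 + 3 + 1 + 1 + 1 + 1 + 1 + 1 + 1
3 + 3 + 2 + 2 + 2 + 2 + 2
3 + 3 + 2 + 2 + 2 + 2 + 1 + 1
3 + 3 + 2 + 2 + 2 + 1 + 1 + 1 + 1
3 + 3 + 2 + 2 + 1 + 1 + 1 + 1 + 1 + 1
…and 18 more, for 30 total.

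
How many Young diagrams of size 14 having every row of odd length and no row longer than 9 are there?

19

They are:
5+9
1+1+3+9
1+1+1+1+1+9
7+7
1+1+5+7
1+3+3+7
1+1+1+1+3+7
1+1+1+1+1+1+1+7
1+3+5+5
1+1+1+1+5+5
3+3+3+5
1+1+1+3+3+5
1+1+1+1+1+1+3+5
1+1+1+1+1+1+1+1+1+5
1+1+3+3+3+3
1+1+1+1+1+3+3+3
1+1+1+1+1+1+1+1+3+3
1+1+1+1+1+1+1+1+1+1+1+3
1+1+1+1+1+1+1+1+1+1+1+1+1+1
That's 19 in total.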